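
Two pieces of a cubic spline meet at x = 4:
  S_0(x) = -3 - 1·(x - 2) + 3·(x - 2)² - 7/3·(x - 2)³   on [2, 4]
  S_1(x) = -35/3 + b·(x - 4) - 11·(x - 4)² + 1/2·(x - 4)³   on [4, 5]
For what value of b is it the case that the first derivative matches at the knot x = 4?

-17

S_0'(x) = -1 + 6·(x - 2) - 7·(x - 2)², so S_0'(4) = -17. On the right, S_1'(4) = b, so b = -17.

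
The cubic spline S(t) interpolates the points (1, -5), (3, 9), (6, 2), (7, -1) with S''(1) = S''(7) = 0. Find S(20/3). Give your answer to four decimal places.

-0.0890

Write σ_i for S''(x_i). With h_i = 2, 3, 1 and divided differences Δ_i = 7, -7/3, -3, the continuity of S' gives the tridiagonal system
  2·σ_0 + 10·σ_1 + 3·σ_2 = 6(Δ_1 - Δ_0) = -56
  3·σ_1 + 8·σ_2 + 1·σ_3 = 6(Δ_2 - Δ_1) = -4
Natural end conditions: σ_0 = σ_3 = 0.
Hence σ_0 = 0, σ_1 = -436/71, σ_2 = 128/71, σ_3 = 0.
On [6, 7], S(t) = 2 - 767/213·(t - 6) + 64/71·(t - 6)² - 64/213·(t - 6)³.
With (t - 6) = 2/3: S(20/3) = -512/5751.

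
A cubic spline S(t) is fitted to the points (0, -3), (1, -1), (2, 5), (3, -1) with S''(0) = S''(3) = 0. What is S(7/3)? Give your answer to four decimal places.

4.2840

Write σ_i for S''(x_i). With h_i = 1, 1, 1 and divided differences Δ_i = 2, 6, -6, the continuity of S' gives the tridiagonal system
  1·σ_0 + 4·σ_1 + 1·σ_2 = 6(Δ_1 - Δ_0) = 24
  1·σ_1 + 4·σ_2 + 1·σ_3 = 6(Δ_2 - Δ_1) = -72
Natural end conditions: σ_0 = σ_3 = 0.
Solving the tridiagonal system: σ_0 = 0, σ_1 = 56/5, σ_2 = -104/5, σ_3 = 0.
On [2, 3], S(t) = 5 + 14/15·(t - 2) - 52/5·(t - 2)² + 52/15·(t - 2)³.
With (t - 2) = 1/3: S(7/3) = 347/81.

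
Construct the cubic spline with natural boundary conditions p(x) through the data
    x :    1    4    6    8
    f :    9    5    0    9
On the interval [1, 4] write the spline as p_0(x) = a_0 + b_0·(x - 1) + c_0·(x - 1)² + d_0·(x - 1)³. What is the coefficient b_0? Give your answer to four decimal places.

Write σ_i for p''(x_i). With h_i = 3, 2, 2 and divided differences Δ_i = -4/3, -5/2, 9/2, the continuity of p' gives the tridiagonal system
  3·σ_0 + 10·σ_1 + 2·σ_2 = 6(Δ_1 - Δ_0) = -7
  2·σ_1 + 8·σ_2 + 2·σ_3 = 6(Δ_2 - Δ_1) = 42
Natural end conditions: σ_0 = σ_3 = 0.
Solving: σ_0 = 0, σ_1 = -35/19, σ_2 = 217/38, σ_3 = 0.
On [1, 4], with p_0(x) = a_0 + b_0·(x - 1) + c_0·(x - 1)² + d_0·(x - 1)³: c_0 = σ_0/2 = 0, d_0 = (σ_1 - σ_0)/(6h_0) = -35/342, b_0 = Δ_0 - h_0(2σ_0 + σ_1)/6 = -47/114.

-0.4123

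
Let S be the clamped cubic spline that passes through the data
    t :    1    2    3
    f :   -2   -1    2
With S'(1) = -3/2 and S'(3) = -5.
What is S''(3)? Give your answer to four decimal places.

Write m_i for S''(x_i). With h_i = 1, 1 and divided differences Δ_i = 1, 3, the continuity of S' gives the tridiagonal system
  1·m_0 + 4·m_1 + 1·m_2 = 6(Δ_1 - Δ_0) = 12
Clamped end conditions give two more equations: 2h_0·m_0 + h_0·m_1 = 6(Δ_0 - S'(1)) = 15 and h_1·m_1 + 2h_1·m_2 = 6(S'(3) - Δ_1) = -48.
Solving: m_0 = 11/4, m_1 = 19/2, m_2 = -115/4.

-28.7500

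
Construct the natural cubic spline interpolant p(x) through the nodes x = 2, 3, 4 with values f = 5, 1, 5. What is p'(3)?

0

Let σ_i = p''(x_i). Step sizes h_i = 1, 1; slopes of the chords Δ_i = (y_(i+1) - y_i)/h_i = -4, 4.
  1·σ_0 + 4·σ_1 + 1·σ_2 = 6(Δ_1 - Δ_0) = 48
Natural end conditions: σ_0 = σ_2 = 0.
Solving the tridiagonal system: σ_0 = 0, σ_1 = 12, σ_2 = 0.
On [3, 4], p'(x) = b_1 + 2c_1·(x - 3) + 3d_1·(x - 3)² with b_1 = Δ_1 - h_1(2σ_1 + σ_2)/6 = 0, c_1 = σ_1/2 = 6, d_1 = (σ_2 - σ_1)/(6h_1) = -2. So p'(3) = 0.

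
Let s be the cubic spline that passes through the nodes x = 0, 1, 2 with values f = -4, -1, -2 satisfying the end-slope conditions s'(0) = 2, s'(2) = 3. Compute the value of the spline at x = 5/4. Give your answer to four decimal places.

Put M_i = s'' at the i-th knot. Here h = (1, 1) and Δ = (3, -1), so the interior equations h_(i-1)·M_(i-1) + 2(h_(i-1)+h_i)·M_i + h_i·M_(i+1) = 6(Δ_i − Δ_(i-1)) read
  1·M_0 + 4·M_1 + 1·M_2 = 6(Δ_1 - Δ_0) = -24
Clamped end conditions give two more equations: 2h_0·M_0 + h_0·M_1 = 6(Δ_0 - s'(0)) = 6 and h_1·M_1 + 2h_1·M_2 = 6(s'(2) - Δ_1) = 24.
Solving: M_0 = 19/2, M_1 = -13, M_2 = 37/2.
On [1, 2], s(x) = -1 + 1/4·(x - 1) - 13/2·(x - 1)² + 21/4·(x - 1)³.
With (x - 1) = 1/4: s(5/4) = -323/256.

-1.2617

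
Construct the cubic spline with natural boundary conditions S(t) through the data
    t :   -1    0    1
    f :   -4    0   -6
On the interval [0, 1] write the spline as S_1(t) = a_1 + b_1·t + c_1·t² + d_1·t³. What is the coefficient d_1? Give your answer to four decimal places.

2.5000

With m_i denoting the second derivative at x_i, h_i = 1, 1, and Δ_i = (y_(i+1) − y_i)/h_i = 4, -6:
  1·m_0 + 4·m_1 + 1·m_2 = 6(Δ_1 - Δ_0) = -60
Natural end conditions: m_0 = m_2 = 0.
Solving the tridiagonal system: m_0 = 0, m_1 = -15, m_2 = 0.
On [0, 1], with S_1(t) = a_1 + b_1·t + c_1·t² + d_1·t³: c_1 = m_1/2 = -15/2, d_1 = (m_2 - m_1)/(6h_1) = 5/2, b_1 = Δ_1 - h_1(2m_1 + m_2)/6 = -1.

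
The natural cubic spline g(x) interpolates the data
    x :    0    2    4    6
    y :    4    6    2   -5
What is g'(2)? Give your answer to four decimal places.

Put m_i = g'' at the i-th knot. Here h = (2, 2, 2) and Δ = (1, -2, -7/2), so the interior equations h_(i-1)·m_(i-1) + 2(h_(i-1)+h_i)·m_i + h_i·m_(i+1) = 6(Δ_i − Δ_(i-1)) read
  2·m_0 + 8·m_1 + 2·m_2 = 6(Δ_1 - Δ_0) = -18
  2·m_1 + 8·m_2 + 2·m_3 = 6(Δ_2 - Δ_1) = -9
Natural end conditions: m_0 = m_3 = 0.
Forward elimination and back-substitution give m_0 = 0, m_1 = -21/10, m_2 = -3/5, m_3 = 0.
On [2, 4], g'(x) = b_1 + 2c_1·(x - 2) + 3d_1·(x - 2)² with b_1 = Δ_1 - h_1(2m_1 + m_2)/6 = -2/5, c_1 = m_1/2 = -21/20, d_1 = (m_2 - m_1)/(6h_1) = 1/8. So g'(2) = -2/5.

-0.4000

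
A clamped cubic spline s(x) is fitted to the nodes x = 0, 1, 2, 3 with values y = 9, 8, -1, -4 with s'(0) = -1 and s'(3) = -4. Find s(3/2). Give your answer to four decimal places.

Write M_i for s''(x_i). With h_i = 1, 1, 1 and divided differences Δ_i = -1, -9, -3, the continuity of s' gives the tridiagonal system
  1·M_0 + 4·M_1 + 1·M_2 = 6(Δ_1 - Δ_0) = -48
  1·M_1 + 4·M_2 + 1·M_3 = 6(Δ_2 - Δ_1) = 36
Clamped end conditions give two more equations: 2h_0·M_0 + h_0·M_1 = 6(Δ_0 - s'(0)) = 0 and h_2·M_2 + 2h_2·M_3 = 6(s'(3) - Δ_2) = -6.
Solving: M_0 = 46/5, M_1 = -92/5, M_2 = 82/5, M_3 = -56/5.
On [1, 2], s(x) = 8 - 28/5·(x - 1) - 46/5·(x - 1)² + 29/5·(x - 1)³.
With (x - 1) = 1/2: s(3/2) = 29/8.

3.6250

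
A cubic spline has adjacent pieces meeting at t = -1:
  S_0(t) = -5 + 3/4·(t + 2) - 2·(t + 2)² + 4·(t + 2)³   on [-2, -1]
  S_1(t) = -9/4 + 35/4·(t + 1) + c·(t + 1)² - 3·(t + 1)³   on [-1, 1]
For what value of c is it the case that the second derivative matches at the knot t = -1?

S_0''(t) = -4 + 24·(t + 2), so S_0''(-1) = 20. On the right, S_1''(-1) = 2c, so c = 10.

10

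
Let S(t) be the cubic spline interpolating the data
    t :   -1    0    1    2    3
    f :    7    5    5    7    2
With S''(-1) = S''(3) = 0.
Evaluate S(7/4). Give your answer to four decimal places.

6.9328

With σ_i denoting the second derivative at x_i, h_i = 1, 1, 1, 1, and Δ_i = (y_(i+1) − y_i)/h_i = -2, 0, 2, -5:
  1·σ_0 + 4·σ_1 + 1·σ_2 = 6(Δ_1 - Δ_0) = 12
  1·σ_1 + 4·σ_2 + 1·σ_3 = 6(Δ_2 - Δ_1) = 12
  1·σ_2 + 4·σ_3 + 1·σ_4 = 6(Δ_3 - Δ_2) = -42
Natural end conditions: σ_0 = σ_4 = 0.
Hence σ_0 = 0, σ_1 = 45/28, σ_2 = 39/7, σ_3 = -333/28, σ_4 = 0.
On [1, 2], S(t) = 5 + 17/8·(t - 1) + 39/14·(t - 1)² - 163/56·(t - 1)³.
With (t - 1) = 3/4: S(7/4) = 24847/3584.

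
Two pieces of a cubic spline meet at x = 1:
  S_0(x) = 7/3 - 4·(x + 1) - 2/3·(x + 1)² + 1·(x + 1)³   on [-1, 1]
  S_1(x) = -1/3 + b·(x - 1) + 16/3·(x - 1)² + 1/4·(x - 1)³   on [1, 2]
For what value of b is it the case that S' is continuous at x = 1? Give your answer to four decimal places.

5.3333

S_0'(x) = -4 - 4/3·(x + 1) + 3·(x + 1)², so S_0'(1) = 16/3. On the right, S_1'(1) = b, so b = 16/3.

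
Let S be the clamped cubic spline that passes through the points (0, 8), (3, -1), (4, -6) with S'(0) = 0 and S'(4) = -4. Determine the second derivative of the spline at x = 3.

-1

With M_i denoting the second derivative at x_i, h_i = 3, 1, and Δ_i = (y_(i+1) − y_i)/h_i = -3, -5:
  3·M_0 + 8·M_1 + 1·M_2 = 6(Δ_1 - Δ_0) = -12
Clamped end conditions give two more equations: 2h_0·M_0 + h_0·M_1 = 6(Δ_0 - S'(0)) = -18 and h_1·M_1 + 2h_1·M_2 = 6(S'(4) - Δ_1) = 6.
Forward elimination and back-substitution give M_0 = -5/2, M_1 = -1, M_2 = 7/2.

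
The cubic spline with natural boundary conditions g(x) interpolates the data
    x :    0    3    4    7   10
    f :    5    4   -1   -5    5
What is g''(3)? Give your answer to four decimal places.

-3.8246

Put M_i = g'' at the i-th knot. Here h = (3, 1, 3, 3) and Δ = (-1/3, -5, -4/3, 10/3), so the interior equations h_(i-1)·M_(i-1) + 2(h_(i-1)+h_i)·M_i + h_i·M_(i+1) = 6(Δ_i − Δ_(i-1)) read
  3·M_0 + 8·M_1 + 1·M_2 = 6(Δ_1 - Δ_0) = -28
  1·M_1 + 8·M_2 + 3·M_3 = 6(Δ_2 - Δ_1) = 22
  3·M_2 + 12·M_3 + 3·M_4 = 6(Δ_3 - Δ_2) = 28
Natural end conditions: M_0 = M_4 = 0.
Forward elimination and back-substitution give M_0 = 0, M_1 = -218/57, M_2 = 148/57, M_3 = 32/19, M_4 = 0.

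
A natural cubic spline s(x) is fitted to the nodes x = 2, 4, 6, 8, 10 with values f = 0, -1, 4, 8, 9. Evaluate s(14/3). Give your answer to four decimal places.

0.2130

Put M_i = s'' at the i-th knot. Here h = (2, 2, 2, 2) and Δ = (-1/2, 5/2, 2, 1/2), so the interior equations h_(i-1)·M_(i-1) + 2(h_(i-1)+h_i)·M_i + h_i·M_(i+1) = 6(Δ_i − Δ_(i-1)) read
  2·M_0 + 8·M_1 + 2·M_2 = 6(Δ_1 - Δ_0) = 18
  2·M_1 + 8·M_2 + 2·M_3 = 6(Δ_2 - Δ_1) = -3
  2·M_2 + 8·M_3 + 2·M_4 = 6(Δ_3 - Δ_2) = -9
Natural end conditions: M_0 = M_4 = 0.
Hence M_0 = 0, M_1 = 39/16, M_2 = -3/4, M_3 = -15/16, M_4 = 0.
On [4, 6], s(x) = -1 + 9/8·(x - 4) + 39/32·(x - 4)² - 17/64·(x - 4)³.
With (x - 4) = 2/3: s(14/3) = 23/108.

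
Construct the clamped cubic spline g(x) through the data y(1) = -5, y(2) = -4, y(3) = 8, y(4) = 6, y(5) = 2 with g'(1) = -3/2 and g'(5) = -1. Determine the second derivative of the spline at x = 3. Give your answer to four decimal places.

-27.6250

Let m_i = g''(x_i). Step sizes h_i = 1, 1, 1, 1; slopes of the chords Δ_i = (y_(i+1) - y_i)/h_i = 1, 12, -2, -4.
  1·m_0 + 4·m_1 + 1·m_2 = 6(Δ_1 - Δ_0) = 66
  1·m_1 + 4·m_2 + 1·m_3 = 6(Δ_2 - Δ_1) = -84
  1·m_2 + 4·m_3 + 1·m_4 = 6(Δ_3 - Δ_2) = -12
Clamped end conditions give two more equations: 2h_0·m_0 + h_0·m_1 = 6(Δ_0 - g'(1)) = 15 and h_3·m_3 + 2h_3·m_4 = 6(g'(5) - Δ_3) = 18.
Forward elimination and back-substitution give m_0 = -269/56, m_1 = 689/28, m_2 = -221/8, m_3 = 53/28, m_4 = 451/56.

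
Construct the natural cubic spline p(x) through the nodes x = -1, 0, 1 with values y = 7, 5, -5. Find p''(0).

-12

Let M_i = p''(x_i). Step sizes h_i = 1, 1; slopes of the chords Δ_i = (y_(i+1) - y_i)/h_i = -2, -10.
  1·M_0 + 4·M_1 + 1·M_2 = 6(Δ_1 - Δ_0) = -48
Natural end conditions: M_0 = M_2 = 0.
Forward elimination and back-substitution give M_0 = 0, M_1 = -12, M_2 = 0.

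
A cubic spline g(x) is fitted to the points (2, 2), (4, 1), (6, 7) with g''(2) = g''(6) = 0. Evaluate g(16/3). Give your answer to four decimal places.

With M_i denoting the second derivative at x_i, h_i = 2, 2, and Δ_i = (y_(i+1) − y_i)/h_i = -1/2, 3:
  2·M_0 + 8·M_1 + 2·M_2 = 6(Δ_1 - Δ_0) = 21
Natural end conditions: M_0 = M_2 = 0.
Solving the tridiagonal system: M_0 = 0, M_1 = 21/8, M_2 = 0.
On [4, 6], g(x) = 1 + 5/4·(x - 4) + 21/16·(x - 4)² - 7/32·(x - 4)³.
With (x - 4) = 4/3: g(16/3) = 121/27.

4.4815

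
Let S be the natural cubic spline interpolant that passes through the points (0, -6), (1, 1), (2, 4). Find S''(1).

Let m_i = S''(x_i). Step sizes h_i = 1, 1; slopes of the chords Δ_i = (y_(i+1) - y_i)/h_i = 7, 3.
  1·m_0 + 4·m_1 + 1·m_2 = 6(Δ_1 - Δ_0) = -24
Natural end conditions: m_0 = m_2 = 0.
Forward elimination and back-substitution give m_0 = 0, m_1 = -6, m_2 = 0.

-6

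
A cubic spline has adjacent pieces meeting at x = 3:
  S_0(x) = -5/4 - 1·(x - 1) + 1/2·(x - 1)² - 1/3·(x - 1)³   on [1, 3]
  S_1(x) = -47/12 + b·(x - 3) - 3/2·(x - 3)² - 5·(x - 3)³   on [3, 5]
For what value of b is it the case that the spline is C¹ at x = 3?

-3

S_0'(x) = -1 + 1·(x - 1) - 1·(x - 1)², so S_0'(3) = -3. On the right, S_1'(3) = b, so b = -3.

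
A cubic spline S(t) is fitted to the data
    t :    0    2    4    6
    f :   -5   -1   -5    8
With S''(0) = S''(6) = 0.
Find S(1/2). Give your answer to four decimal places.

Put M_i = S'' at the i-th knot. Here h = (2, 2, 2) and Δ = (2, -2, 13/2), so the interior equations h_(i-1)·M_(i-1) + 2(h_(i-1)+h_i)·M_i + h_i·M_(i+1) = 6(Δ_i − Δ_(i-1)) read
  2·M_0 + 8·M_1 + 2·M_2 = 6(Δ_1 - Δ_0) = -24
  2·M_1 + 8·M_2 + 2·M_3 = 6(Δ_2 - Δ_1) = 51
Natural end conditions: M_0 = M_3 = 0.
Forward elimination and back-substitution give M_0 = 0, M_1 = -49/10, M_2 = 38/5, M_3 = 0.
On [0, 2], S(t) = -5 + 109/30·t + 0·t² - 49/120·t³.
With t = 1/2: S(1/2) = -207/64.

-3.2344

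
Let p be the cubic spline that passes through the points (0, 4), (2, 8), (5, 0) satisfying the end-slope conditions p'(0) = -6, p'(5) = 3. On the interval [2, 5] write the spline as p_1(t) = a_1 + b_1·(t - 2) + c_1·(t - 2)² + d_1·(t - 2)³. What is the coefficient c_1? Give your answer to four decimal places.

-4.6000

Let m_i = p''(x_i). Step sizes h_i = 2, 3; slopes of the chords Δ_i = (y_(i+1) - y_i)/h_i = 2, -8/3.
  2·m_0 + 10·m_1 + 3·m_2 = 6(Δ_1 - Δ_0) = -28
Clamped end conditions give two more equations: 2h_0·m_0 + h_0·m_1 = 6(Δ_0 - p'(0)) = 48 and h_1·m_1 + 2h_1·m_2 = 6(p'(5) - Δ_1) = 34.
Solving: m_0 = 83/5, m_1 = -46/5, m_2 = 154/15.
On [2, 5], with p_1(t) = a_1 + b_1·(t - 2) + c_1·(t - 2)² + d_1·(t - 2)³: c_1 = m_1/2 = -23/5, d_1 = (m_2 - m_1)/(6h_1) = 146/135, b_1 = Δ_1 - h_1(2m_1 + m_2)/6 = 7/5.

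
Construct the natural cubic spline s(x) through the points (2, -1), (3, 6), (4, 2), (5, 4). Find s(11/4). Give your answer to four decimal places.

Write σ_i for s''(x_i). With h_i = 1, 1, 1 and divided differences Δ_i = 7, -4, 2, the continuity of s' gives the tridiagonal system
  1·σ_0 + 4·σ_1 + 1·σ_2 = 6(Δ_1 - Δ_0) = -66
  1·σ_1 + 4·σ_2 + 1·σ_3 = 6(Δ_2 - Δ_1) = 36
Natural end conditions: σ_0 = σ_3 = 0.
Forward elimination and back-substitution give σ_0 = 0, σ_1 = -20, σ_2 = 14, σ_3 = 0.
On [2, 3], s(x) = -1 + 31/3·(x - 2) + 0·(x - 2)² - 10/3·(x - 2)³.
With (x - 2) = 3/4: s(11/4) = 171/32.

5.3438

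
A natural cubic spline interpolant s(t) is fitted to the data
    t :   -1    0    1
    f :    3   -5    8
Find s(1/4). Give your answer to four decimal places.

-3.4727

With m_i denoting the second derivative at x_i, h_i = 1, 1, and Δ_i = (y_(i+1) − y_i)/h_i = -8, 13:
  1·m_0 + 4·m_1 + 1·m_2 = 6(Δ_1 - Δ_0) = 126
Natural end conditions: m_0 = m_2 = 0.
Solving: m_0 = 0, m_1 = 63/2, m_2 = 0.
On [0, 1], s(t) = -5 + 5/2·t + 63/4·t² - 21/4·t³.
With t = 1/4: s(1/4) = -889/256.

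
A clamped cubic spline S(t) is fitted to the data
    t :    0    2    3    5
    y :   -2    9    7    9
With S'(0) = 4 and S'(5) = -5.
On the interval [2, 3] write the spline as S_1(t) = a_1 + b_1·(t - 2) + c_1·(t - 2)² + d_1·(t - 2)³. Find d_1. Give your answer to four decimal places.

Let M_i = S''(x_i). Step sizes h_i = 2, 1, 2; slopes of the chords Δ_i = (y_(i+1) - y_i)/h_i = 11/2, -2, 1.
  2·M_0 + 6·M_1 + 1·M_2 = 6(Δ_1 - Δ_0) = -45
  1·M_1 + 6·M_2 + 2·M_3 = 6(Δ_2 - Δ_1) = 18
Clamped end conditions give two more equations: 2h_0·M_0 + h_0·M_1 = 6(Δ_0 - S'(0)) = 9 and h_2·M_2 + 2h_2·M_3 = 6(S'(5) - Δ_2) = -36.
Hence M_0 = 261/32, M_1 = -189/16, M_2 = 153/16, M_3 = -441/32.
On [2, 3], with S_1(t) = a_1 + b_1·(t - 2) + c_1·(t - 2)² + d_1·(t - 2)³: c_1 = M_1/2 = -189/32, d_1 = (M_2 - M_1)/(6h_1) = 57/16, b_1 = Δ_1 - h_1(2M_1 + M_2)/6 = 11/32.

3.5625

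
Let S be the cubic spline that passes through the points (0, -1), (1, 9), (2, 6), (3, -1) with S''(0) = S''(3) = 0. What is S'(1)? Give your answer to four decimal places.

3.6000

With M_i denoting the second derivative at x_i, h_i = 1, 1, 1, and Δ_i = (y_(i+1) − y_i)/h_i = 10, -3, -7:
  1·M_0 + 4·M_1 + 1·M_2 = 6(Δ_1 - Δ_0) = -78
  1·M_1 + 4·M_2 + 1·M_3 = 6(Δ_2 - Δ_1) = -24
Natural end conditions: M_0 = M_3 = 0.
Forward elimination and back-substitution give M_0 = 0, M_1 = -96/5, M_2 = -6/5, M_3 = 0.
On [1, 2], S'(t) = b_1 + 2c_1·(t - 1) + 3d_1·(t - 1)² with b_1 = Δ_1 - h_1(2M_1 + M_2)/6 = 18/5, c_1 = M_1/2 = -48/5, d_1 = (M_2 - M_1)/(6h_1) = 3. So S'(1) = 18/5.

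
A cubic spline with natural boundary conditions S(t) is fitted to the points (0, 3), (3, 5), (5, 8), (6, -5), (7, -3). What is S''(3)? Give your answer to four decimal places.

4.6308

Put m_i = S'' at the i-th knot. Here h = (3, 2, 1, 1) and Δ = (2/3, 3/2, -13, 2), so the interior equations h_(i-1)·m_(i-1) + 2(h_(i-1)+h_i)·m_i + h_i·m_(i+1) = 6(Δ_i − Δ_(i-1)) read
  3·m_0 + 10·m_1 + 2·m_2 = 6(Δ_1 - Δ_0) = 5
  2·m_1 + 6·m_2 + 1·m_3 = 6(Δ_2 - Δ_1) = -87
  1·m_2 + 4·m_3 + 1·m_4 = 6(Δ_3 - Δ_2) = 90
Natural end conditions: m_0 = m_4 = 0.
Hence m_0 = 0, m_1 = 991/214, m_2 = -2210/107, m_3 = 2960/107, m_4 = 0.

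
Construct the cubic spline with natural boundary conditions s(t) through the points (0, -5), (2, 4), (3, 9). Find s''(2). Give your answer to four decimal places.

0.5000

Let M_i = s''(x_i). Step sizes h_i = 2, 1; slopes of the chords Δ_i = (y_(i+1) - y_i)/h_i = 9/2, 5.
  2·M_0 + 6·M_1 + 1·M_2 = 6(Δ_1 - Δ_0) = 3
Natural end conditions: M_0 = M_2 = 0.
Hence M_0 = 0, M_1 = 1/2, M_2 = 0.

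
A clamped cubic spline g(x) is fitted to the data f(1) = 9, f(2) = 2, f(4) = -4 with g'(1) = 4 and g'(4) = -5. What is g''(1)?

-40

Let m_i = g''(x_i). Step sizes h_i = 1, 2; slopes of the chords Δ_i = (y_(i+1) - y_i)/h_i = -7, -3.
  1·m_0 + 6·m_1 + 2·m_2 = 6(Δ_1 - Δ_0) = 24
Clamped end conditions give two more equations: 2h_0·m_0 + h_0·m_1 = 6(Δ_0 - g'(1)) = -66 and h_1·m_1 + 2h_1·m_2 = 6(g'(4) - Δ_1) = -12.
Solving: m_0 = -40, m_1 = 14, m_2 = -10.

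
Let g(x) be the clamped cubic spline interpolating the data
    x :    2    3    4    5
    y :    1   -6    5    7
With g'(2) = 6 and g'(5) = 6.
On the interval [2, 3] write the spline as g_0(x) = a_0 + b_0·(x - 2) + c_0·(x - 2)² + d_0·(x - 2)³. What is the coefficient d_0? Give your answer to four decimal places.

19.4000

Write σ_i for g''(x_i). With h_i = 1, 1, 1 and divided differences Δ_i = -7, 11, 2, the continuity of g' gives the tridiagonal system
  1·σ_0 + 4·σ_1 + 1·σ_2 = 6(Δ_1 - Δ_0) = 108
  1·σ_1 + 4·σ_2 + 1·σ_3 = 6(Δ_2 - Δ_1) = -54
Clamped end conditions give two more equations: 2h_0·σ_0 + h_0·σ_1 = 6(Δ_0 - g'(2)) = -78 and h_2·σ_2 + 2h_2·σ_3 = 6(g'(5) - Δ_2) = 24.
Solving the tridiagonal system: σ_0 = -324/5, σ_1 = 258/5, σ_2 = -168/5, σ_3 = 144/5.
On [2, 3], with g_0(x) = a_0 + b_0·(x - 2) + c_0·(x - 2)² + d_0·(x - 2)³: c_0 = σ_0/2 = -162/5, d_0 = (σ_1 - σ_0)/(6h_0) = 97/5, b_0 = Δ_0 - h_0(2σ_0 + σ_1)/6 = 6.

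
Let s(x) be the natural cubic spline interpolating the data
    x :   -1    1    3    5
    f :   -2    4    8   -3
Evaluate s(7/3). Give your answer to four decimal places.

Put m_i = s'' at the i-th knot. Here h = (2, 2, 2) and Δ = (3, 2, -11/2), so the interior equations h_(i-1)·m_(i-1) + 2(h_(i-1)+h_i)·m_i + h_i·m_(i+1) = 6(Δ_i − Δ_(i-1)) read
  2·m_0 + 8·m_1 + 2·m_2 = 6(Δ_1 - Δ_0) = -6
  2·m_1 + 8·m_2 + 2·m_3 = 6(Δ_2 - Δ_1) = -45
Natural end conditions: m_0 = m_3 = 0.
Solving: m_0 = 0, m_1 = 7/10, m_2 = -29/5, m_3 = 0.
On [1, 3], s(x) = 4 + 52/15·(x - 1) + 7/20·(x - 1)² - 13/24·(x - 1)³.
With (x - 1) = 4/3: s(7/3) = 3224/405.

7.9605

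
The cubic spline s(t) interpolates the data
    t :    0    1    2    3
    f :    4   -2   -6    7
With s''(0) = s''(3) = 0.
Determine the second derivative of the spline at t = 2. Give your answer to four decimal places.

26.4000

With M_i denoting the second derivative at x_i, h_i = 1, 1, 1, and Δ_i = (y_(i+1) − y_i)/h_i = -6, -4, 13:
  1·M_0 + 4·M_1 + 1·M_2 = 6(Δ_1 - Δ_0) = 12
  1·M_1 + 4·M_2 + 1·M_3 = 6(Δ_2 - Δ_1) = 102
Natural end conditions: M_0 = M_3 = 0.
Solving the tridiagonal system: M_0 = 0, M_1 = -18/5, M_2 = 132/5, M_3 = 0.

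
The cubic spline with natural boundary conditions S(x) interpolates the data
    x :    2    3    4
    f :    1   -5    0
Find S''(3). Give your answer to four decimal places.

Put σ_i = S'' at the i-th knot. Here h = (1, 1) and Δ = (-6, 5), so the interior equations h_(i-1)·σ_(i-1) + 2(h_(i-1)+h_i)·σ_i + h_i·σ_(i+1) = 6(Δ_i − Δ_(i-1)) read
  1·σ_0 + 4·σ_1 + 1·σ_2 = 6(Δ_1 - Δ_0) = 66
Natural end conditions: σ_0 = σ_2 = 0.
Solving the tridiagonal system: σ_0 = 0, σ_1 = 33/2, σ_2 = 0.

16.5000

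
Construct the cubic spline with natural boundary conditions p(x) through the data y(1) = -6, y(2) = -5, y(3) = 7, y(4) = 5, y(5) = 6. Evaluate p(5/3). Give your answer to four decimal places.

Put M_i = p'' at the i-th knot. Here h = (1, 1, 1, 1) and Δ = (1, 12, -2, 1), so the interior equations h_(i-1)·M_(i-1) + 2(h_(i-1)+h_i)·M_i + h_i·M_(i+1) = 6(Δ_i − Δ_(i-1)) read
  1·M_0 + 4·M_1 + 1·M_2 = 6(Δ_1 - Δ_0) = 66
  1·M_1 + 4·M_2 + 1·M_3 = 6(Δ_2 - Δ_1) = -84
  1·M_2 + 4·M_3 + 1·M_4 = 6(Δ_3 - Δ_2) = 18
Natural end conditions: M_0 = M_4 = 0.
Hence M_0 = 0, M_1 = 24, M_2 = -30, M_3 = 12, M_4 = 0.
On [1, 2], p(x) = -6 - 3·(x - 1) + 0·(x - 1)² + 4·(x - 1)³.
With (x - 1) = 2/3: p(5/3) = -184/27.

-6.8148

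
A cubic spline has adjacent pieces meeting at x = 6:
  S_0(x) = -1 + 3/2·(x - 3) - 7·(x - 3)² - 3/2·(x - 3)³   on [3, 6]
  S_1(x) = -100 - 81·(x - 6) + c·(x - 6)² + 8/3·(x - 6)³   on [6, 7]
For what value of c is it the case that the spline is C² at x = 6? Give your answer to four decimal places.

S_0''(x) = -14 - 9·(x - 3), so S_0''(6) = -41. On the right, S_1''(6) = 2c, so c = -41/2.

-20.5000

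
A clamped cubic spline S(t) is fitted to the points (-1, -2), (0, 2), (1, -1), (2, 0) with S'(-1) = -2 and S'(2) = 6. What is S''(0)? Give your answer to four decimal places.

-19.4667

Write m_i for S''(x_i). With h_i = 1, 1, 1 and divided differences Δ_i = 4, -3, 1, the continuity of S' gives the tridiagonal system
  1·m_0 + 4·m_1 + 1·m_2 = 6(Δ_1 - Δ_0) = -42
  1·m_1 + 4·m_2 + 1·m_3 = 6(Δ_2 - Δ_1) = 24
Clamped end conditions give two more equations: 2h_0·m_0 + h_0·m_1 = 6(Δ_0 - S'(-1)) = 36 and h_2·m_2 + 2h_2·m_3 = 6(S'(2) - Δ_2) = 30.
Solving the tridiagonal system: m_0 = 416/15, m_1 = -292/15, m_2 = 122/15, m_3 = 164/15.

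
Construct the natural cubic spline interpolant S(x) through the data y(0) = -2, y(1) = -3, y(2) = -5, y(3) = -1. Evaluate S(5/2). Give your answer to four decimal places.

Write M_i for S''(x_i). With h_i = 1, 1, 1 and divided differences Δ_i = -1, -2, 4, the continuity of S' gives the tridiagonal system
  1·M_0 + 4·M_1 + 1·M_2 = 6(Δ_1 - Δ_0) = -6
  1·M_1 + 4·M_2 + 1·M_3 = 6(Δ_2 - Δ_1) = 36
Natural end conditions: M_0 = M_3 = 0.
Solving: M_0 = 0, M_1 = -4, M_2 = 10, M_3 = 0.
On [2, 3], S(x) = -5 + 2/3·(x - 2) + 5·(x - 2)² - 5/3·(x - 2)³.
With (x - 2) = 1/2: S(5/2) = -29/8.

-3.6250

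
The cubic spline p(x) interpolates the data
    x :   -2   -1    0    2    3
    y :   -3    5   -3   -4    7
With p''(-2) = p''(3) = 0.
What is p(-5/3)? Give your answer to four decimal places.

0.9636

Let M_i = p''(x_i). Step sizes h_i = 1, 1, 2, 1; slopes of the chords Δ_i = (y_(i+1) - y_i)/h_i = 8, -8, -1/2, 11.
  1·M_0 + 4·M_1 + 1·M_2 = 6(Δ_1 - Δ_0) = -96
  1·M_1 + 6·M_2 + 2·M_3 = 6(Δ_2 - Δ_1) = 45
  2·M_2 + 6·M_3 + 1·M_4 = 6(Δ_3 - Δ_2) = 69
Natural end conditions: M_0 = M_4 = 0.
Forward elimination and back-substitution give M_0 = 0, M_1 = -1602/61, M_2 = 552/61, M_3 = 1035/122, M_4 = 0.
On [-2, -1], p(x) = -3 + 755/61·(x + 2) + 0·(x + 2)² - 267/61·(x + 2)³.
With (x + 2) = 1/3: p(-5/3) = 529/549.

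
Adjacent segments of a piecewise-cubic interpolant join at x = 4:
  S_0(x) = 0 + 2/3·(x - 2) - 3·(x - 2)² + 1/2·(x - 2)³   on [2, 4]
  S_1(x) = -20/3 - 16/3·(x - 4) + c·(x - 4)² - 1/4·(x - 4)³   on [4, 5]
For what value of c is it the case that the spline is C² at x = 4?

S_0''(x) = -6 + 3·(x - 2), so S_0''(4) = 0. On the right, S_1''(4) = 2c, so c = 0.

0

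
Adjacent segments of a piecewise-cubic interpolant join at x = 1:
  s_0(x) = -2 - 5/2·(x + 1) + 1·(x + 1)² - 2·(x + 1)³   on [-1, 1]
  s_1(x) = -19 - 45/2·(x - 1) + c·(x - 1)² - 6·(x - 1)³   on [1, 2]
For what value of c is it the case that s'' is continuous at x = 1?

-11

s_0''(x) = 2 - 12·(x + 1), so s_0''(1) = -22. On the right, s_1''(1) = 2c, so c = -11.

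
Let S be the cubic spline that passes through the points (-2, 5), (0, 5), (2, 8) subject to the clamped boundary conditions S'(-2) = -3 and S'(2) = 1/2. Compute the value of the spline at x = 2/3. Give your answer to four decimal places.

6.2222

Write M_i for S''(x_i). With h_i = 2, 2 and divided differences Δ_i = 0, 3/2, the continuity of S' gives the tridiagonal system
  2·M_0 + 8·M_1 + 2·M_2 = 6(Δ_1 - Δ_0) = 9
Clamped end conditions give two more equations: 2h_0·M_0 + h_0·M_1 = 6(Δ_0 - S'(-2)) = 18 and h_1·M_1 + 2h_1·M_2 = 6(S'(2) - Δ_1) = -6.
Solving the tridiagonal system: M_0 = 17/4, M_1 = 1/2, M_2 = -7/4.
On [0, 2], S(x) = 5 + 7/4·x + 1/4·x² - 3/16·x³.
With x = 2/3: S(2/3) = 56/9.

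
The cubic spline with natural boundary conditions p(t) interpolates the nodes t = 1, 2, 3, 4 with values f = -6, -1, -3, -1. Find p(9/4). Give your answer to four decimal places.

Let σ_i = p''(x_i). Step sizes h_i = 1, 1, 1; slopes of the chords Δ_i = (y_(i+1) - y_i)/h_i = 5, -2, 2.
  1·σ_0 + 4·σ_1 + 1·σ_2 = 6(Δ_1 - Δ_0) = -42
  1·σ_1 + 4·σ_2 + 1·σ_3 = 6(Δ_2 - Δ_1) = 24
Natural end conditions: σ_0 = σ_3 = 0.
Forward elimination and back-substitution give σ_0 = 0, σ_1 = -64/5, σ_2 = 46/5, σ_3 = 0.
On [2, 3], p(t) = -1 + 11/15·(t - 2) - 32/5·(t - 2)² + 11/3·(t - 2)³.
With (t - 2) = 1/4: p(9/4) = -371/320.

-1.1594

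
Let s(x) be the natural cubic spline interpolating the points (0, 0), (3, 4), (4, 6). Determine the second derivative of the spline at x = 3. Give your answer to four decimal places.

0.5000

Write M_i for s''(x_i). With h_i = 3, 1 and divided differences Δ_i = 4/3, 2, the continuity of s' gives the tridiagonal system
  3·M_0 + 8·M_1 + 1·M_2 = 6(Δ_1 - Δ_0) = 4
Natural end conditions: M_0 = M_2 = 0.
Forward elimination and back-substitution give M_0 = 0, M_1 = 1/2, M_2 = 0.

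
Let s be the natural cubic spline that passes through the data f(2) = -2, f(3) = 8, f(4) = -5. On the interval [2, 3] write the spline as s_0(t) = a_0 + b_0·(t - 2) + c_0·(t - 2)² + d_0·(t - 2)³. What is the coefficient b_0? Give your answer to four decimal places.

15.7500

With σ_i denoting the second derivative at x_i, h_i = 1, 1, and Δ_i = (y_(i+1) − y_i)/h_i = 10, -13:
  1·σ_0 + 4·σ_1 + 1·σ_2 = 6(Δ_1 - Δ_0) = -138
Natural end conditions: σ_0 = σ_2 = 0.
Solving: σ_0 = 0, σ_1 = -69/2, σ_2 = 0.
On [2, 3], with s_0(t) = a_0 + b_0·(t - 2) + c_0·(t - 2)² + d_0·(t - 2)³: c_0 = σ_0/2 = 0, d_0 = (σ_1 - σ_0)/(6h_0) = -23/4, b_0 = Δ_0 - h_0(2σ_0 + σ_1)/6 = 63/4.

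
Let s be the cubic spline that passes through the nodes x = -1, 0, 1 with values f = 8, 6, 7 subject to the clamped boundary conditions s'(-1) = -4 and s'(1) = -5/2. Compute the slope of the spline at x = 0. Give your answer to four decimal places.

Write σ_i for s''(x_i). With h_i = 1, 1 and divided differences Δ_i = -2, 1, the continuity of s' gives the tridiagonal system
  1·σ_0 + 4·σ_1 + 1·σ_2 = 6(Δ_1 - Δ_0) = 18
Clamped end conditions give two more equations: 2h_0·σ_0 + h_0·σ_1 = 6(Δ_0 - s'(-1)) = 12 and h_1·σ_1 + 2h_1·σ_2 = 6(s'(1) - Δ_1) = -21.
Forward elimination and back-substitution give σ_0 = 9/4, σ_1 = 15/2, σ_2 = -57/4.
On [0, 1], s'(x) = b_1 + 2c_1·x + 3d_1·x² with b_1 = Δ_1 - h_1(2σ_1 + σ_2)/6 = 7/8, c_1 = σ_1/2 = 15/4, d_1 = (σ_2 - σ_1)/(6h_1) = -29/8. So s'(0) = 7/8.

0.8750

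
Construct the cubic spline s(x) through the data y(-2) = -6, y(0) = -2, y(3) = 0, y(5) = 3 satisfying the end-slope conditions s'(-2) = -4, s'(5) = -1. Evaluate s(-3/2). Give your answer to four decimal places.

Let σ_i = s''(x_i). Step sizes h_i = 2, 3, 2; slopes of the chords Δ_i = (y_(i+1) - y_i)/h_i = 2, 2/3, 3/2.
  2·σ_0 + 10·σ_1 + 3·σ_2 = 6(Δ_1 - Δ_0) = -8
  3·σ_1 + 10·σ_2 + 2·σ_3 = 6(Δ_2 - Δ_1) = 5
Clamped end conditions give two more equations: 2h_0·σ_0 + h_0·σ_1 = 6(Δ_0 - s'(-2)) = 36 and h_2·σ_2 + 2h_2·σ_3 = 6(s'(5) - Δ_2) = -15.
Solving the tridiagonal system: σ_0 = 1045/96, σ_1 = -181/48, σ_2 = 127/48, σ_3 = -487/96.
On [-2, 0], s(x) = -6 - 4·(x + 2) + 1045/192·(x + 2)² - 469/384·(x + 2)³.
With (x + 2) = 1/2: s(-3/2) = -6955/1024.

-6.7920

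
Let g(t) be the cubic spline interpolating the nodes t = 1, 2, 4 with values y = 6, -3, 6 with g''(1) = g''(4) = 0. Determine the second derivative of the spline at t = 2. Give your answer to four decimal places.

13.5000

Write m_i for g''(x_i). With h_i = 1, 2 and divided differences Δ_i = -9, 9/2, the continuity of g' gives the tridiagonal system
  1·m_0 + 6·m_1 + 2·m_2 = 6(Δ_1 - Δ_0) = 81
Natural end conditions: m_0 = m_2 = 0.
Forward elimination and back-substitution give m_0 = 0, m_1 = 27/2, m_2 = 0.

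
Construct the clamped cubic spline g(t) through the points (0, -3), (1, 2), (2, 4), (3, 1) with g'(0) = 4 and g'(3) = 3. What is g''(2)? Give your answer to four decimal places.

-13.0667

Let σ_i = g''(x_i). Step sizes h_i = 1, 1, 1; slopes of the chords Δ_i = (y_(i+1) - y_i)/h_i = 5, 2, -3.
  1·σ_0 + 4·σ_1 + 1·σ_2 = 6(Δ_1 - Δ_0) = -18
  1·σ_1 + 4·σ_2 + 1·σ_3 = 6(Δ_2 - Δ_1) = -30
Clamped end conditions give two more equations: 2h_0·σ_0 + h_0·σ_1 = 6(Δ_0 - g'(0)) = 6 and h_2·σ_2 + 2h_2·σ_3 = 6(g'(3) - Δ_2) = 36.
Solving: σ_0 = 62/15, σ_1 = -34/15, σ_2 = -196/15, σ_3 = 368/15.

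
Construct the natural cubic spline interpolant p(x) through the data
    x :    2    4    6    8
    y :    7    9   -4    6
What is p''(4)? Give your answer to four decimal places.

Put m_i = p'' at the i-th knot. Here h = (2, 2, 2) and Δ = (1, -13/2, 5), so the interior equations h_(i-1)·m_(i-1) + 2(h_(i-1)+h_i)·m_i + h_i·m_(i+1) = 6(Δ_i − Δ_(i-1)) read
  2·m_0 + 8·m_1 + 2·m_2 = 6(Δ_1 - Δ_0) = -45
  2·m_1 + 8·m_2 + 2·m_3 = 6(Δ_2 - Δ_1) = 69
Natural end conditions: m_0 = m_3 = 0.
Forward elimination and back-substitution give m_0 = 0, m_1 = -83/10, m_2 = 107/10, m_3 = 0.

-8.3000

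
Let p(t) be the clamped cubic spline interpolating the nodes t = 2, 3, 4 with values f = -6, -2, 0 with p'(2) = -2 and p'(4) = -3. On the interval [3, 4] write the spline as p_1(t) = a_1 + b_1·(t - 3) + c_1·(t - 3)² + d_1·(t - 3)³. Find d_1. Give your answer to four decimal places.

-1.2500

Write m_i for p''(x_i). With h_i = 1, 1 and divided differences Δ_i = 4, 2, the continuity of p' gives the tridiagonal system
  1·m_0 + 4·m_1 + 1·m_2 = 6(Δ_1 - Δ_0) = -12
Clamped end conditions give two more equations: 2h_0·m_0 + h_0·m_1 = 6(Δ_0 - p'(2)) = 36 and h_1·m_1 + 2h_1·m_2 = 6(p'(4) - Δ_1) = -30.
Solving: m_0 = 41/2, m_1 = -5, m_2 = -25/2.
On [3, 4], with p_1(t) = a_1 + b_1·(t - 3) + c_1·(t - 3)² + d_1·(t - 3)³: c_1 = m_1/2 = -5/2, d_1 = (m_2 - m_1)/(6h_1) = -5/4, b_1 = Δ_1 - h_1(2m_1 + m_2)/6 = 23/4.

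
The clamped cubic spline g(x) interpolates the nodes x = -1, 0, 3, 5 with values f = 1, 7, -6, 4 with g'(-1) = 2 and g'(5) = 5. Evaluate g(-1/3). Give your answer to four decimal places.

Let M_i = g''(x_i). Step sizes h_i = 1, 3, 2; slopes of the chords Δ_i = (y_(i+1) - y_i)/h_i = 6, -13/3, 5.
  1·M_0 + 8·M_1 + 3·M_2 = 6(Δ_1 - Δ_0) = -62
  3·M_1 + 10·M_2 + 2·M_3 = 6(Δ_2 - Δ_1) = 56
Clamped end conditions give two more equations: 2h_0·M_0 + h_0·M_1 = 6(Δ_0 - g'(-1)) = 24 and h_2·M_2 + 2h_2·M_3 = 6(g'(5) - Δ_2) = 0.
Hence M_0 = 746/39, M_1 = -556/39, M_2 = 428/39, M_3 = -214/39.
On [-1, 0], g(x) = 1 + 2·(x + 1) + 373/39·(x + 1)² - 217/39·(x + 1)³.
With (x + 1) = 2/3: g(-1/3) = 5197/1053.

4.9354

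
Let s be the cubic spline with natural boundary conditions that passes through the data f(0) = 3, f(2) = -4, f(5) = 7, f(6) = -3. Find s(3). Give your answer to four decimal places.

With M_i denoting the second derivative at x_i, h_i = 2, 3, 1, and Δ_i = (y_(i+1) − y_i)/h_i = -7/2, 11/3, -10:
  2·M_0 + 10·M_1 + 3·M_2 = 6(Δ_1 - Δ_0) = 43
  3·M_1 + 8·M_2 + 1·M_3 = 6(Δ_2 - Δ_1) = -82
Natural end conditions: M_0 = M_3 = 0.
Solving: M_0 = 0, M_1 = 590/71, M_2 = -949/71, M_3 = 0.
On [2, 5], s(x) = -4 + 869/426·(x - 2) + 295/71·(x - 2)² - 171/142·(x - 2)³.
With (x - 2) = 1: s(3) = 211/213.

0.9906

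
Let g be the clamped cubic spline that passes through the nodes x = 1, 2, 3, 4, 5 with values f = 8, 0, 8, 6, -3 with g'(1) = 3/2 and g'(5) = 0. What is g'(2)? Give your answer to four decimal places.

-2.2768

Let M_i = g''(x_i). Step sizes h_i = 1, 1, 1, 1; slopes of the chords Δ_i = (y_(i+1) - y_i)/h_i = -8, 8, -2, -9.
  1·M_0 + 4·M_1 + 1·M_2 = 6(Δ_1 - Δ_0) = 96
  1·M_1 + 4·M_2 + 1·M_3 = 6(Δ_2 - Δ_1) = -60
  1·M_2 + 4·M_3 + 1·M_4 = 6(Δ_3 - Δ_2) = -42
Clamped end conditions give two more equations: 2h_0·M_0 + h_0·M_1 = 6(Δ_0 - g'(1)) = -57 and h_3·M_3 + 2h_3·M_4 = 6(g'(5) - Δ_3) = 54.
Solving: M_0 = -2769/56, M_1 = 1173/28, M_2 = -177/8, M_3 = -375/28, M_4 = 1887/56.
On [2, 3], g'(x) = b_1 + 2c_1·(x - 2) + 3d_1·(x - 2)² with b_1 = Δ_1 - h_1(2M_1 + M_2)/6 = -255/112, c_1 = M_1/2 = 1173/56, d_1 = (M_2 - M_1)/(6h_1) = -1195/112. So g'(2) = -255/112.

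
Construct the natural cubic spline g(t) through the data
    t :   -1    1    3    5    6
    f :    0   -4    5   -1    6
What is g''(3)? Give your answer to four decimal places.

Write M_i for g''(x_i). With h_i = 2, 2, 2, 1 and divided differences Δ_i = -2, 9/2, -3, 7, the continuity of g' gives the tridiagonal system
  2·M_0 + 8·M_1 + 2·M_2 = 6(Δ_1 - Δ_0) = 39
  2·M_1 + 8·M_2 + 2·M_3 = 6(Δ_2 - Δ_1) = -45
  2·M_2 + 6·M_3 + 1·M_4 = 6(Δ_3 - Δ_2) = 60
Natural end conditions: M_0 = M_4 = 0.
Solving the tridiagonal system: M_0 = 0, M_1 = 312/41, M_2 = -897/82, M_3 = 1119/82, M_4 = 0.

-10.9390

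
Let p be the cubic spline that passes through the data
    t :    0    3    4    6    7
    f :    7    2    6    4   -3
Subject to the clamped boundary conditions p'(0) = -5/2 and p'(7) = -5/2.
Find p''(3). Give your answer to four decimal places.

With m_i denoting the second derivative at x_i, h_i = 3, 1, 2, 1, and Δ_i = (y_(i+1) − y_i)/h_i = -5/3, 4, -1, -7:
  3·m_0 + 8·m_1 + 1·m_2 = 6(Δ_1 - Δ_0) = 34
  1·m_1 + 6·m_2 + 2·m_3 = 6(Δ_2 - Δ_1) = -30
  2·m_2 + 6·m_3 + 1·m_4 = 6(Δ_3 - Δ_2) = -36
Clamped end conditions give two more equations: 2h_0·m_0 + h_0·m_1 = 6(Δ_0 - p'(0)) = 5 and h_3·m_3 + 2h_3·m_4 = 6(p'(7) - Δ_3) = 27.
Hence m_0 = -1349/732, m_1 = 653/122, m_2 = -803/244, m_3 = -476/61, m_4 = 2123/122.

5.3525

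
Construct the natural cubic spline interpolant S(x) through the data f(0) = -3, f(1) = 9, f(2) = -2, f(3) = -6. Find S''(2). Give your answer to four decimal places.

20.4000

With M_i denoting the second derivative at x_i, h_i = 1, 1, 1, and Δ_i = (y_(i+1) − y_i)/h_i = 12, -11, -4:
  1·M_0 + 4·M_1 + 1·M_2 = 6(Δ_1 - Δ_0) = -138
  1·M_1 + 4·M_2 + 1·M_3 = 6(Δ_2 - Δ_1) = 42
Natural end conditions: M_0 = M_3 = 0.
Solving: M_0 = 0, M_1 = -198/5, M_2 = 102/5, M_3 = 0.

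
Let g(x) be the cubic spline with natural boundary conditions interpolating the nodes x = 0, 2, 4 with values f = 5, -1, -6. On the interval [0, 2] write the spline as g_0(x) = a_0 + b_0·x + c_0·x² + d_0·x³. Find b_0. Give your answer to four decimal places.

With M_i denoting the second derivative at x_i, h_i = 2, 2, and Δ_i = (y_(i+1) − y_i)/h_i = -3, -5/2:
  2·M_0 + 8·M_1 + 2·M_2 = 6(Δ_1 - Δ_0) = 3
Natural end conditions: M_0 = M_2 = 0.
Hence M_0 = 0, M_1 = 3/8, M_2 = 0.
On [0, 2], with g_0(x) = a_0 + b_0·x + c_0·x² + d_0·x³: c_0 = M_0/2 = 0, d_0 = (M_1 - M_0)/(6h_0) = 1/32, b_0 = Δ_0 - h_0(2M_0 + M_1)/6 = -25/8.

-3.1250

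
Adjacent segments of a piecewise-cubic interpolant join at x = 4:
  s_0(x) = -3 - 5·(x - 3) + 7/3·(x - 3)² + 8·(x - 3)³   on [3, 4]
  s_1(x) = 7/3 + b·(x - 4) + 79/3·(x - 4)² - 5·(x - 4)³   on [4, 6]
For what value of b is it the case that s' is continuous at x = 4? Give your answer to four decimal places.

s_0'(x) = -5 + 14/3·(x - 3) + 24·(x - 3)², so s_0'(4) = 71/3. On the right, s_1'(4) = b, so b = 71/3.

23.6667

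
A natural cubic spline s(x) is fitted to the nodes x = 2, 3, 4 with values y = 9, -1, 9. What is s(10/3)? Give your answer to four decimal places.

Write M_i for s''(x_i). With h_i = 1, 1 and divided differences Δ_i = -10, 10, the continuity of s' gives the tridiagonal system
  1·M_0 + 4·M_1 + 1·M_2 = 6(Δ_1 - Δ_0) = 120
Natural end conditions: M_0 = M_2 = 0.
Solving: M_0 = 0, M_1 = 30, M_2 = 0.
On [3, 4], s(x) = -1 + 0·(x - 3) + 15·(x - 3)² - 5·(x - 3)³.
With (x - 3) = 1/3: s(10/3) = 13/27.

0.4815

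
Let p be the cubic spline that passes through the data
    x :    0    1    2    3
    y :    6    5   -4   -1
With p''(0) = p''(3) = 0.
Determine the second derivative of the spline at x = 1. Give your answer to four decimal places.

-17.6000

Write M_i for p''(x_i). With h_i = 1, 1, 1 and divided differences Δ_i = -1, -9, 3, the continuity of p' gives the tridiagonal system
  1·M_0 + 4·M_1 + 1·M_2 = 6(Δ_1 - Δ_0) = -48
  1·M_1 + 4·M_2 + 1·M_3 = 6(Δ_2 - Δ_1) = 72
Natural end conditions: M_0 = M_3 = 0.
Solving: M_0 = 0, M_1 = -88/5, M_2 = 112/5, M_3 = 0.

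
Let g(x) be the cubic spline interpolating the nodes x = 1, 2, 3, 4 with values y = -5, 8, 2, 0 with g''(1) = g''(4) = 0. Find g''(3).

14

Put m_i = g'' at the i-th knot. Here h = (1, 1, 1) and Δ = (13, -6, -2), so the interior equations h_(i-1)·m_(i-1) + 2(h_(i-1)+h_i)·m_i + h_i·m_(i+1) = 6(Δ_i − Δ_(i-1)) read
  1·m_0 + 4·m_1 + 1·m_2 = 6(Δ_1 - Δ_0) = -114
  1·m_1 + 4·m_2 + 1·m_3 = 6(Δ_2 - Δ_1) = 24
Natural end conditions: m_0 = m_3 = 0.
Solving the tridiagonal system: m_0 = 0, m_1 = -32, m_2 = 14, m_3 = 0.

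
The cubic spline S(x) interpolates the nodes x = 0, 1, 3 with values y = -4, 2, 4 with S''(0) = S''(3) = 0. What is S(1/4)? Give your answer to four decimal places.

-2.3047

Let σ_i = S''(x_i). Step sizes h_i = 1, 2; slopes of the chords Δ_i = (y_(i+1) - y_i)/h_i = 6, 1.
  1·σ_0 + 6·σ_1 + 2·σ_2 = 6(Δ_1 - Δ_0) = -30
Natural end conditions: σ_0 = σ_2 = 0.
Hence σ_0 = 0, σ_1 = -5, σ_2 = 0.
On [0, 1], S(x) = -4 + 41/6·x + 0·x² - 5/6·x³.
With x = 1/4: S(1/4) = -295/128.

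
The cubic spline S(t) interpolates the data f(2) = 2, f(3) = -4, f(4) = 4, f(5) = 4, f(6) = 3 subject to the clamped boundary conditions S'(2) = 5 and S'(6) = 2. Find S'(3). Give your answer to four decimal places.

-1.5357

Put M_i = S'' at the i-th knot. Here h = (1, 1, 1, 1) and Δ = (-6, 8, 0, -1), so the interior equations h_(i-1)·M_(i-1) + 2(h_(i-1)+h_i)·M_i + h_i·M_(i+1) = 6(Δ_i − Δ_(i-1)) read
  1·M_0 + 4·M_1 + 1·M_2 = 6(Δ_1 - Δ_0) = 84
  1·M_1 + 4·M_2 + 1·M_3 = 6(Δ_2 - Δ_1) = -48
  1·M_2 + 4·M_3 + 1·M_4 = 6(Δ_3 - Δ_2) = -6
Clamped end conditions give two more equations: 2h_0·M_0 + h_0·M_1 = 6(Δ_0 - S'(2)) = -66 and h_3·M_3 + 2h_3·M_4 = 6(S'(6) - Δ_3) = 18.
Solving: M_0 = -741/14, M_1 = 279/7, M_2 = -45/2, M_3 = 15/7, M_4 = 111/14.
On [3, 4], S'(t) = b_1 + 2c_1·(t - 3) + 3d_1·(t - 3)² with b_1 = Δ_1 - h_1(2M_1 + M_2)/6 = -43/28, c_1 = M_1/2 = 279/14, d_1 = (M_2 - M_1)/(6h_1) = -291/28. So S'(3) = -43/28.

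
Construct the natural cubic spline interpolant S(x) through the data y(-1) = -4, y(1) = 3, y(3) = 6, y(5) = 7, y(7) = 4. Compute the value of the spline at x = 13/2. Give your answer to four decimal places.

4.9844

Let M_i = S''(x_i). Step sizes h_i = 2, 2, 2, 2; slopes of the chords Δ_i = (y_(i+1) - y_i)/h_i = 7/2, 3/2, 1/2, -3/2.
  2·M_0 + 8·M_1 + 2·M_2 = 6(Δ_1 - Δ_0) = -12
  2·M_1 + 8·M_2 + 2·M_3 = 6(Δ_2 - Δ_1) = -6
  2·M_2 + 8·M_3 + 2·M_4 = 6(Δ_3 - Δ_2) = -12
Natural end conditions: M_0 = M_4 = 0.
Forward elimination and back-substitution give M_0 = 0, M_1 = -3/2, M_2 = 0, M_3 = -3/2, M_4 = 0.
On [5, 7], S(x) = 7 - 1/2·(x - 5) - 3/4·(x - 5)² + 1/8·(x - 5)³.
With (x - 5) = 3/2: S(13/2) = 319/64.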